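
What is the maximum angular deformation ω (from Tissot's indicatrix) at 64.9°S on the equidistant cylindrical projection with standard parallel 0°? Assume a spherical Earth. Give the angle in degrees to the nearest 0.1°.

For the equirectangular projection with φ₀ = 0 (plate carrée), h = 1 along meridians and k = sec φ along parallels.
At 64.9°: h = 1.000, k = 2.357; principal scales a = 2.357, b = 1.000.
sin(ω/2) = (a − b)/(a + b) = 1.357/3.357 = 0.4043, so ω = 2 arcsin(0.4043) ≈ 47.7°.

47.7°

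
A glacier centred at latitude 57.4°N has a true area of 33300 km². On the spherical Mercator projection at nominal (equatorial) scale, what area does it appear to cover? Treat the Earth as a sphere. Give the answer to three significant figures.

The Mercator projection is conformal; its linear scale factor is the same in every direction and equals sec φ = 1/cos φ.
Areal scale = k² = sec²φ = 1/cos²(57.4°) = 1/0.5388² = 3.445.
Apparent area = 33300 × 3.445 ≈ 115000 km².

115000 km²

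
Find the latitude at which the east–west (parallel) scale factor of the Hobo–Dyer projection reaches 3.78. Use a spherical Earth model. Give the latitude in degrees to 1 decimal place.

77.9°

The Hobo–Dyer projection is cylindrical equal-area with φ₀ = 37.5°. A cylindrical equal-area projection with standard parallel φ₀ has meridian scale h = cos φ / cos φ₀ and parallel scale k = cos φ₀ / cos φ (so areas are preserved, h·k = 1).
k = cos φ₀ / cos φ = 3.78  ⇒  cos φ = cos 37.5° / 3.78 = 0.2099.
φ = arccos(0.2099) ≈ 77.9°.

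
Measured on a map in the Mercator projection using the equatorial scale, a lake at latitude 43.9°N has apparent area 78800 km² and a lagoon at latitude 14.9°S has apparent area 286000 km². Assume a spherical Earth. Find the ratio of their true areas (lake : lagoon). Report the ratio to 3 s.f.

0.153

On Mercator the areal scale is sec²φ, so true area = apparent × cos²φ.
True area of lake: 78800 × cos²(43.9°) = 78800 × 0.5192 = 40910 km².
True area of lagoon: 286000 × cos²(14.9°) = 286000 × 0.9339 = 267100 km².
Ratio = 40910 / 267100 ≈ 0.153.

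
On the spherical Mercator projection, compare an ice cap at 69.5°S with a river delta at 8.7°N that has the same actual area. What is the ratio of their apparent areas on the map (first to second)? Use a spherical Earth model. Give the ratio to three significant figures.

Mercator is conformal with k = sec φ, so areal scale = k² = sec²φ.
At 69.5°: sec²(69.5°) = 1/0.3502² = 8.154.
At 8.7°: sec²(8.7°) = 1/0.9885² = 1.023.
Ratio = 8.154/1.023 = cos²(8.7°)/cos²(69.5°) ≈ 7.97.

7.97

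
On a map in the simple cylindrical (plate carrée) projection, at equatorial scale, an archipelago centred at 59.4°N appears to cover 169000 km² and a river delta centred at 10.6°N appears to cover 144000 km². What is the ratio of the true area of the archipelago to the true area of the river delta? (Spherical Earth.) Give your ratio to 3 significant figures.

0.608

On the plate carrée, areal scale = h·k = 1 × sec φ, so true area = apparent × cos φ.
True area of archipelago: 169000 × cos(59.4°) = 169000 × 0.5090 = 86030 km².
True area of river delta: 144000 × cos(10.6°) = 144000 × 0.9829 = 141500 km².
Ratio = 86030 / 141500 ≈ 0.608.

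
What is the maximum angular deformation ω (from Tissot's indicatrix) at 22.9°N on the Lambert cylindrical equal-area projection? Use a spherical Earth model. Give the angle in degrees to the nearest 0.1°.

The Lambert cylindrical equal-area projection is the cylindrical equal-area projection with its standard parallel at the equator (φ₀ = 0). Cylindrical equal-area (φ₀ = 0°): h = cos φ / cos 0° along meridians, k = cos 0° / cos φ along parallels; h·k = 1.
At 22.9°: h = 0.9212, k = 1.086; principal scales a = 1.086, b = 0.9212.
sin(ω/2) = (a − b)/(a + b) = 0.1644/2.007 = 0.08191, so ω = 2 arcsin(0.08191) ≈ 9.4°.

9.4°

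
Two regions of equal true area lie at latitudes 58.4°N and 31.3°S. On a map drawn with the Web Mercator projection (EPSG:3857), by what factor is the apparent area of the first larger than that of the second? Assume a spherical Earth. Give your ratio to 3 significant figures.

2.66

Mercator is conformal with k = sec φ, so areal scale = k² = sec²φ.
At 58.4°: sec²(58.4°) = 1/0.5240² = 3.642.
At 31.3°: sec²(31.3°) = 1/0.8545² = 1.370.
Ratio = 3.642/1.370 = cos²(31.3°)/cos²(58.4°) ≈ 2.66.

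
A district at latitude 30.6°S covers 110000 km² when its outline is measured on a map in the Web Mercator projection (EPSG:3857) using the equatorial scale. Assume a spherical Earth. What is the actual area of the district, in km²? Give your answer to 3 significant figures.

Mercator is conformal, so the point scale is isotropic: h = k = sec φ = 1/cos φ.
Areal scale = k² = sec²φ = 1/cos²(30.6°) = 1/0.8607² = 1.350.
True area = apparent / (areal scale) = 110000 / 1.350 ≈ 81500 km².

81500 km²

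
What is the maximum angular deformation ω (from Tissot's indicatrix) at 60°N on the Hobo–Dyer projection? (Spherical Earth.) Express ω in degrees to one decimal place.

The Hobo–Dyer projection is cylindrical equal-area with φ₀ = 37.5°. A cylindrical equal-area projection with standard parallel φ₀ has meridian scale h = cos φ / cos φ₀ and parallel scale k = cos φ₀ / cos φ (so areas are preserved, h·k = 1).
At 60°: h = 0.6302, k = 1.587; principal scales a = 1.587, b = 0.6302.
sin(ω/2) = (a − b)/(a + b) = 0.9565/2.217 = 0.4314, so ω = 2 arcsin(0.4314) ≈ 51.1°.

51.1°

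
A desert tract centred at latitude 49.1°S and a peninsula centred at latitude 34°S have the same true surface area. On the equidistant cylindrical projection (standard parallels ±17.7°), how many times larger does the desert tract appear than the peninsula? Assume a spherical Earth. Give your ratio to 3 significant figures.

1.27

With standard parallel φ₀ = 17.7°, the equirectangular projection gives x = Rλ cos φ₀, y = Rφ, so h = 1 and k = cos 17.7° / cos φ.
Areal scale at 49.1°: h·k = 1.000 × 1.455 = 1.455.
Areal scale at 34°: h·k = 1.000 × 1.149 = 1.149.
Ratio = 1.455/1.149 ≈ 1.27.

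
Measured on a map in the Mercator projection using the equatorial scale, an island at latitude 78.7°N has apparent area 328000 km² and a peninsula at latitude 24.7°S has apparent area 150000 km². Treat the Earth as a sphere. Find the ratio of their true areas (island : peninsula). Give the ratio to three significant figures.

0.102

On Mercator the areal scale is sec²φ, so true area = apparent × cos²φ.
True area of island: 328000 × cos²(78.7°) = 328000 × 0.03839 = 12590 km².
True area of peninsula: 150000 × cos²(24.7°) = 150000 × 0.8254 = 123800 km².
Ratio = 12590 / 123800 ≈ 0.102.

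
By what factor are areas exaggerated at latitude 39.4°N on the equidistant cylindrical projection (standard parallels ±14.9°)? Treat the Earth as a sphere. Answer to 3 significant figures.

In the equirectangular projection with standard parallel φ₀ = 14.9° (x = Rλ cos φ₀, y = Rφ), meridians are true-scale (h = 1) and the parallel scale is k = cos φ₀ / cos φ.
Areal scale = h·k = 1 × cos φ₀ / cos φ; at 39.4°, h = 1.000, k = 1.251, so h·k = 1.251.

1.25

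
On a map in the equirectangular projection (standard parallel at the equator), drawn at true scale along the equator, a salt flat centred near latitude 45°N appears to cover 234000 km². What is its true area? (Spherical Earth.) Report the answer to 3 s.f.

In the plate carrée (x = Rλ, y = Rφ), meridians are true-scale (h = 1) and parallels are stretched by k = sec φ.
Areal scale = h·k = 1 × sec φ; at 45°, h = 1.000, k = 1.414, so h·k = 1.414.
True area = apparent / (areal scale) = 234000 / 1.414 ≈ 165000 km².

165000 km²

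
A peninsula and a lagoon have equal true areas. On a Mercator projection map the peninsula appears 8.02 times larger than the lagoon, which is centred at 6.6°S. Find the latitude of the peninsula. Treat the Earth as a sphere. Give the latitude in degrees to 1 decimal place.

69.5°

Mercator areal scale is sec²φ, so apparent-area ratio = sec²φ₁ / sec²φ₂ = cos²φ₂ / cos²φ₁.
cos²φ₂ / cos²φ₁ = 8.02  ⇒  cos φ₁ = cos 6.6° / √8.02 = 0.9934/2.832 = 0.3508.
φ₁ = arccos(0.3508) ≈ 69.5°.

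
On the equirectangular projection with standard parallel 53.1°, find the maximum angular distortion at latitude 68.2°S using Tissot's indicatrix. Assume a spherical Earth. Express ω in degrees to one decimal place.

27.3°

The equidistant cylindrical projection with φ₀ = 53.1° has h = 1 (meridians true) and k = cos φ₀ / cos φ along parallels.
At 68.2°: h = 1.000, k = 1.617; principal scales a = 1.617, b = 1.000.
sin(ω/2) = (a − b)/(a + b) = 0.6168/2.617 = 0.2357, so ω = 2 arcsin(0.2357) ≈ 27.3°.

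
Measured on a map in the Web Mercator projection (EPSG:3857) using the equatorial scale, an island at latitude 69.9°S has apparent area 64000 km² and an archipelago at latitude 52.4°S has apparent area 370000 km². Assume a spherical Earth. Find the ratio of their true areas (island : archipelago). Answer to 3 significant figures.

0.0549

Since Mercator area scale is 1/cos²φ, the true area equals the apparent area multiplied by cos²φ.
True area of island: 64000 × cos²(69.9°) = 64000 × 0.1181 = 7559 km².
True area of archipelago: 370000 × cos²(52.4°) = 370000 × 0.3723 = 137700 km².
Ratio = 7559 / 137700 ≈ 0.0549.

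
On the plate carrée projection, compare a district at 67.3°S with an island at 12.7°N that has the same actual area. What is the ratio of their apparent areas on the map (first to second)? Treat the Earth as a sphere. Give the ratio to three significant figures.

2.53

For the equirectangular projection with φ₀ = 0 (plate carrée), h = 1 along meridians and k = sec φ along parallels.
Areal scale at 67.3°: h·k = 1.000 × 2.591 = 2.591.
Areal scale at 12.7°: h·k = 1.000 × 1.025 = 1.025.
Ratio = 2.591/1.025 ≈ 2.53.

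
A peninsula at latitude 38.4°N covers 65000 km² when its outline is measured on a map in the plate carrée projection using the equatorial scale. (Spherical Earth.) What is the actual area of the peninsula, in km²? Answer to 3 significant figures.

50900 km²

For the equirectangular projection with φ₀ = 0 (plate carrée), h = 1 along meridians and k = sec φ along parallels.
Areal scale = h·k = 1 × sec φ; at 38.4°, h = 1.000, k = 1.276, so h·k = 1.276.
True area = apparent / (areal scale) = 65000 / 1.276 ≈ 50900 km².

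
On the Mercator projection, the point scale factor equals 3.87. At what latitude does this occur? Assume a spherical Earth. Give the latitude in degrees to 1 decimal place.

Mercator scale is k = sec φ = 1/cos φ.
1/cos φ = 3.87  ⇒  cos φ = 0.2584  ⇒  φ = arccos(0.2584) ≈ 75.0°.

75.0°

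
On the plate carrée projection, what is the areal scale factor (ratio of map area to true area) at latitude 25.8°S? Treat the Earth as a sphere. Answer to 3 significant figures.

Plate carrée maps x = Rλ, y = Rφ. The meridian scale is h = 1 and the parallel scale is k = 1/cos φ = sec φ.
Areal scale = h·k = 1 × sec φ; at 25.8°, h = 1.000, k = 1.111, so h·k = 1.111.

1.11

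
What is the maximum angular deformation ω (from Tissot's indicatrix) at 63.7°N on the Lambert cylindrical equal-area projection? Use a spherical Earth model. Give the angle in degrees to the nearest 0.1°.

84.4°

The Lambert cylindrical equal-area projection is the cylindrical equal-area projection with its standard parallel at the equator (φ₀ = 0). Cylindrical equal-area (φ₀ = 0°): h = cos φ / cos 0° along meridians, k = cos 0° / cos φ along parallels; h·k = 1.
At 63.7°: h = 0.4431, k = 2.257; principal scales a = 2.257, b = 0.4431.
sin(ω/2) = (a − b)/(a + b) = 1.814/2.700 = 0.6718, so ω = 2 arcsin(0.6718) ≈ 84.4°.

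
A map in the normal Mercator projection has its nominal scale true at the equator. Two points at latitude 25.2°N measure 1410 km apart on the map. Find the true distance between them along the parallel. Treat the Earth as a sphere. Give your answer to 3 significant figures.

1280 km

The Mercator projection is conformal; its linear scale factor is the same in every direction and equals sec φ = 1/cos φ.
Along the parallel at 25.2°, map distances are exaggerated by k = sec 25.2° = 1.105.
True distance = 1410 / 1.105 = 1410 × cos 25.2° ≈ 1280 km.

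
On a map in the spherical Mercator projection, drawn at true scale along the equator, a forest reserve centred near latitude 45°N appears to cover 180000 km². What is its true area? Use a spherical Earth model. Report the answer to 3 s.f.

Mercator is conformal, so the point scale is isotropic: h = k = sec φ = 1/cos φ.
Areal scale = k² = sec²φ = 1/cos²(45°) = 1/0.7071² = 2.000.
True area = apparent / (areal scale) = 180000 / 2.000 ≈ 90000 km².

90000 km²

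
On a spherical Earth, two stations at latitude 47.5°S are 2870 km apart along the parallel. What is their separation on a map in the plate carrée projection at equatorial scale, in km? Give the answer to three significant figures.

In the plate carrée (x = Rλ, y = Rφ), meridians are true-scale (h = 1) and parallels are stretched by k = sec φ.
Along the parallel, k = sec 47.5° = 1/0.6756 = 1.480.
Map distance = 2870 × 1.480 ≈ 4250 km.

4250 km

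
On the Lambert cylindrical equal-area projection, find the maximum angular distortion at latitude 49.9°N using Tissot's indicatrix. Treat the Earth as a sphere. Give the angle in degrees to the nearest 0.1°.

The Lambert cylindrical equal-area projection is the cylindrical equal-area projection with its standard parallel at the equator (φ₀ = 0). Cylindrical equal-area (φ₀ = 0°): h = cos φ / cos 0° along meridians, k = cos 0° / cos φ along parallels; h·k = 1.
At 49.9°: h = 0.6441, k = 1.552; principal scales a = 1.552, b = 0.6441.
sin(ω/2) = (a − b)/(a + b) = 0.9084/2.197 = 0.4135, so ω = 2 arcsin(0.4135) ≈ 48.9°.

48.9°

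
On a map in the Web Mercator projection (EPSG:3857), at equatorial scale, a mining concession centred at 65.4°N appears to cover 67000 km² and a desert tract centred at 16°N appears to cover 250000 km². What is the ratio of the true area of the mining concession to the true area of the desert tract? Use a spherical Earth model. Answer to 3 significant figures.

0.0503

On Mercator the areal scale is sec²φ, so true area = apparent × cos²φ.
True area of mining concession: 67000 × cos²(65.4°) = 67000 × 0.1733 = 11610 km².
True area of desert tract: 250000 × cos²(16°) = 250000 × 0.9240 = 231000 km².
Ratio = 11610 / 231000 ≈ 0.0503.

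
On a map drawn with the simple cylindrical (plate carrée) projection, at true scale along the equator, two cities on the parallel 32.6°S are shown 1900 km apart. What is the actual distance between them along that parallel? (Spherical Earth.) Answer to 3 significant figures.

1600 km

Plate carrée maps x = Rλ, y = Rφ. The meridian scale is h = 1 and the parallel scale is k = 1/cos φ = sec φ.
Along the parallel at 32.6°, map distances are exaggerated by k = sec 32.6° = 1.187.
True distance = 1900 / 1.187 = 1900 × cos 32.6° ≈ 1600 km.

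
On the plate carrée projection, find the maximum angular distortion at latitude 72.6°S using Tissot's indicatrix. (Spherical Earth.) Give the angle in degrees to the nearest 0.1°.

For the equirectangular projection with φ₀ = 0 (plate carrée), h = 1 along meridians and k = sec φ along parallels.
At 72.6°: h = 1.000, k = 3.344; principal scales a = 3.344, b = 1.000.
sin(ω/2) = (a − b)/(a + b) = 2.344/4.344 = 0.5396, so ω = 2 arcsin(0.5396) ≈ 65.3°.

65.3°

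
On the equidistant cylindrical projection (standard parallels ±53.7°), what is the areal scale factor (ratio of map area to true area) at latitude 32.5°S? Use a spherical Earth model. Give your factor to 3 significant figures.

0.702

In the equirectangular projection with standard parallel φ₀ = 53.7° (x = Rλ cos φ₀, y = Rφ), meridians are true-scale (h = 1) and the parallel scale is k = cos φ₀ / cos φ.
Areal scale = h·k = 1 × cos φ₀ / cos φ; at 32.5°, h = 1.000, k = 0.7019, so h·k = 0.7019.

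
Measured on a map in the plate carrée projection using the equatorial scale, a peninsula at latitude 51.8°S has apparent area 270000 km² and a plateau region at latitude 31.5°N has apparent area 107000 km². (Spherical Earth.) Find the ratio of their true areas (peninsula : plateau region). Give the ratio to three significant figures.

Plate carrée has h = 1 and k = sec φ, giving areal scale sec φ; true area = (apparent area) · cos φ.
True area of peninsula: 270000 × cos(51.8°) = 270000 × 0.6184 = 167000 km².
True area of plateau region: 107000 × cos(31.5°) = 107000 × 0.8526 = 91230 km².
Ratio = 167000 / 91230 ≈ 1.83.

1.83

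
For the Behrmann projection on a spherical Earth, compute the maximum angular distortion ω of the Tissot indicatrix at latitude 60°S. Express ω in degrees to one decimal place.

Behrmann is a cylindrical equal-area projection with standard parallels at ±30°. For cylindrical equal-area with standard parallel φ₀, h = cos φ / cos φ₀ and k = cos φ₀ / cos φ, so h·k = 1.
At 60°: h = 0.5774, k = 1.732; principal scales a = 1.732, b = 0.5774.
sin(ω/2) = (a − b)/(a + b) = 1.155/2.309 = 0.5000, so ω = 2 arcsin(0.5000) ≈ 60.0°.

60.0°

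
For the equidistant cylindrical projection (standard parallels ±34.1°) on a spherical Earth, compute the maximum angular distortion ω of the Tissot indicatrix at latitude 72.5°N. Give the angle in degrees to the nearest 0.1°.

The equidistant cylindrical projection with φ₀ = 34.1° has h = 1 (meridians true) and k = cos φ₀ / cos φ along parallels.
At 72.5°: h = 1.000, k = 2.754; principal scales a = 2.754, b = 1.000.
sin(ω/2) = (a − b)/(a + b) = 1.754/3.754 = 0.4672, so ω = 2 arcsin(0.4672) ≈ 55.7°.

55.7°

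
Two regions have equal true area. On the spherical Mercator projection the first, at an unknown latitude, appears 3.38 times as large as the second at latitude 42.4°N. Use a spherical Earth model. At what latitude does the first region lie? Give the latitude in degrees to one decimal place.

Mercator areal scale is sec²φ, so apparent-area ratio = sec²φ₁ / sec²φ₂ = cos²φ₂ / cos²φ₁.
cos²φ₂ / cos²φ₁ = 3.38  ⇒  cos φ₁ = cos 42.4° / √3.38 = 0.7385/1.838 = 0.4017.
φ₁ = arccos(0.4017) ≈ 66.3°.

66.3°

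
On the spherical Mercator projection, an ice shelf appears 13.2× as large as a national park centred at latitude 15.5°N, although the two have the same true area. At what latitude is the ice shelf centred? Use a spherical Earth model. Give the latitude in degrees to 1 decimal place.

On Mercator, (apparent₁)/(apparent₂) = sec²φ₁ / sec²φ₂ when true areas are equal.
cos²φ₂ / cos²φ₁ = 13.2  ⇒  cos φ₁ = cos 15.5° / √13.2 = 0.9636/3.633 = 0.2652.
φ₁ = arccos(0.2652) ≈ 74.6°.

74.6°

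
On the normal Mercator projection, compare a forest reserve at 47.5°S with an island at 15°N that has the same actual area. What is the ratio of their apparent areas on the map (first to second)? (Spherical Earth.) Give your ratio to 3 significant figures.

2.04

On Mercator, area is exaggerated by sec²φ = 1/cos²φ.
At 47.5°: sec²(47.5°) = 1/0.6756² = 2.191.
At 15°: sec²(15°) = 1/0.9659² = 1.072.
Ratio = 2.191/1.072 = cos²(15°)/cos²(47.5°) ≈ 2.04.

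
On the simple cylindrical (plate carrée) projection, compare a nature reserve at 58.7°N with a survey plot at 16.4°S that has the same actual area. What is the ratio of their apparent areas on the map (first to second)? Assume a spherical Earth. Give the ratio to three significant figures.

1.85

Plate carrée maps x = Rλ, y = Rφ. The meridian scale is h = 1 and the parallel scale is k = 1/cos φ = sec φ.
Areal scale at 58.7°: h·k = 1.000 × 1.925 = 1.925.
Areal scale at 16.4°: h·k = 1.000 × 1.042 = 1.042.
Ratio = 1.925/1.042 ≈ 1.85.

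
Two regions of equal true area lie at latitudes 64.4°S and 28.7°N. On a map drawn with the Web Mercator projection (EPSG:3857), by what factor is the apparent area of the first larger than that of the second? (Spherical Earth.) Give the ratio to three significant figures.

4.12

Mercator is conformal with k = sec φ, so areal scale = k² = sec²φ.
At 64.4°: sec²(64.4°) = 1/0.4321² = 5.356.
At 28.7°: sec²(28.7°) = 1/0.8771² = 1.300.
Ratio = 5.356/1.300 = cos²(28.7°)/cos²(64.4°) ≈ 4.12.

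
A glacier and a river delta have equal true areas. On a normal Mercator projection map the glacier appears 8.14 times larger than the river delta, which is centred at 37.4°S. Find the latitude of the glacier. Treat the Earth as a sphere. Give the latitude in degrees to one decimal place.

73.8°

For equal true areas on Mercator, apparent areas scale as sec²φ, so the ratio is cos²φ₂ / cos²φ₁.
cos²φ₂ / cos²φ₁ = 8.14  ⇒  cos φ₁ = cos 37.4° / √8.14 = 0.7944/2.853 = 0.2784.
φ₁ = arccos(0.2784) ≈ 73.8°.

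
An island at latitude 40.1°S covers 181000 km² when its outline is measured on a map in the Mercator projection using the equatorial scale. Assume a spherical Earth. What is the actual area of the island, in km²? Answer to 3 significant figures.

106000 km²

The Mercator projection is conformal; its linear scale factor is the same in every direction and equals sec φ = 1/cos φ.
Areal scale = k² = sec²φ = 1/cos²(40.1°) = 1/0.7649² = 1.709.
True area = apparent / (areal scale) = 181000 / 1.709 ≈ 106000 km².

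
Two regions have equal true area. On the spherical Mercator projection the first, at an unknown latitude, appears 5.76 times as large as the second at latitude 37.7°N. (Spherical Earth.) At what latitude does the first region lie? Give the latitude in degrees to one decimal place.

For equal true areas on Mercator, apparent areas scale as sec²φ, so the ratio is cos²φ₂ / cos²φ₁.
cos²φ₂ / cos²φ₁ = 5.76  ⇒  cos φ₁ = cos 37.7° / √5.76 = 0.7912/2.400 = 0.3297.
φ₁ = arccos(0.3297) ≈ 70.8°.

70.8°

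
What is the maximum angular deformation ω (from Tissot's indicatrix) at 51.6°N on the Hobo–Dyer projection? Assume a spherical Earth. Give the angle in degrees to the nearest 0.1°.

27.8°

Hobo–Dyer is a cylindrical equal-area projection with standard parallels at ±37.5°. Cylindrical equal-area (φ₀ = 37.5°): h = cos φ / cos 37.5° along meridians, k = cos 37.5° / cos φ along parallels; h·k = 1.
At 51.6°: h = 0.7829, k = 1.277; principal scales a = 1.277, b = 0.7829.
sin(ω/2) = (a − b)/(a + b) = 0.4943/2.060 = 0.2399, so ω = 2 arcsin(0.2399) ≈ 27.8°.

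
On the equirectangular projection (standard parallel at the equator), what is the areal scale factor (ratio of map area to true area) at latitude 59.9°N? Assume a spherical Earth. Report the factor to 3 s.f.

1.99

For the equirectangular projection with φ₀ = 0 (plate carrée), h = 1 along meridians and k = sec φ along parallels.
Areal scale = h·k = 1 × sec φ; at 59.9°, h = 1.000, k = 1.994, so h·k = 1.994.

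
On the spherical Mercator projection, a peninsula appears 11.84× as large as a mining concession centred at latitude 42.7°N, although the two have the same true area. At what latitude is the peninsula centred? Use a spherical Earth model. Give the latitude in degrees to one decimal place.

For equal true areas on Mercator, apparent areas scale as sec²φ, so the ratio is cos²φ₂ / cos²φ₁.
cos²φ₂ / cos²φ₁ = 11.84  ⇒  cos φ₁ = cos 42.7° / √11.84 = 0.7349/3.441 = 0.2136.
φ₁ = arccos(0.2136) ≈ 77.7°.

77.7°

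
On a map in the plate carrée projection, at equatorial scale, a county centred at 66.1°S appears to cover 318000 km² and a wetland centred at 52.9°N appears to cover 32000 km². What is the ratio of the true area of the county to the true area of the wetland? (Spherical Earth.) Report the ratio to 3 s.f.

On the plate carrée, areal scale = h·k = 1 × sec φ, so true area = apparent × cos φ.
True area of county: 318000 × cos(66.1°) = 318000 × 0.4051 = 128800 km².
True area of wetland: 32000 × cos(52.9°) = 32000 × 0.6032 = 19300 km².
Ratio = 128800 / 19300 ≈ 6.67.

6.67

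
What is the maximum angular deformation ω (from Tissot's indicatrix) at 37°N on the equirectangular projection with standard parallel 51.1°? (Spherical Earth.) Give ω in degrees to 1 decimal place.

13.7°

In the equirectangular projection with standard parallel φ₀ = 51.1° (x = Rλ cos φ₀, y = Rφ), meridians are true-scale (h = 1) and the parallel scale is k = cos φ₀ / cos φ.
At 37°: h = 1.000, k = 0.7863; principal scales a = 1.000, b = 0.7863.
sin(ω/2) = (a − b)/(a + b) = 0.2137/1.786 = 0.1196, so ω = 2 arcsin(0.1196) ≈ 13.7°.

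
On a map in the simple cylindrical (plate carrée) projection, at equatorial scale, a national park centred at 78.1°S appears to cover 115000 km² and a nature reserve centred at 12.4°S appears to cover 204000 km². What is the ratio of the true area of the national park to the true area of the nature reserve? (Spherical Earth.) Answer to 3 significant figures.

0.119

Plate carrée has h = 1 and k = sec φ, giving areal scale sec φ; true area = (apparent area) · cos φ.
True area of national park: 115000 × cos(78.1°) = 115000 × 0.2062 = 23710 km².
True area of nature reserve: 204000 × cos(12.4°) = 204000 × 0.9767 = 199200 km².
Ratio = 23710 / 199200 ≈ 0.119.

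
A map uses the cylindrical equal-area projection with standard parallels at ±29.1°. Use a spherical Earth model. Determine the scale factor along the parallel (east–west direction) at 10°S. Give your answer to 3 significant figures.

0.887

Cylindrical equal-area (φ₀ = 29.1°): h = cos φ / cos 29.1° along meridians, k = cos 29.1° / cos φ along parallels; h·k = 1.
k = cos 29.1° / cos 10° = 0.8738/0.9848 = 0.8873.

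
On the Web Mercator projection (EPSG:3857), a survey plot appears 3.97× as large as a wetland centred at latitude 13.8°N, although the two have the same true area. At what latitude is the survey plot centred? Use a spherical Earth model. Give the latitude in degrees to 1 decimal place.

Mercator areal scale is sec²φ, so apparent-area ratio = sec²φ₁ / sec²φ₂ = cos²φ₂ / cos²φ₁.
cos²φ₂ / cos²φ₁ = 3.97  ⇒  cos φ₁ = cos 13.8° / √3.97 = 0.9711/1.992 = 0.4874.
φ₁ = arccos(0.4874) ≈ 60.8°.

60.8°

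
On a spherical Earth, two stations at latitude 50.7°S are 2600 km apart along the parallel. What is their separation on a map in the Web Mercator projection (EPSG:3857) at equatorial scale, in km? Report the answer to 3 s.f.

For Mercator, h = k = sec φ (a conformal cylindrical projection has a single point scale, 1/cos φ).
Along the parallel, k = sec 50.7° = 1/0.6334 = 1.579.
Map distance = 2600 × 1.579 ≈ 4100 km.

4100 km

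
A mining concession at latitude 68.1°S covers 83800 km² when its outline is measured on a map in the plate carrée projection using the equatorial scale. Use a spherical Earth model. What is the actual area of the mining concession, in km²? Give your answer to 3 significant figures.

In the plate carrée (x = Rλ, y = Rφ), meridians are true-scale (h = 1) and parallels are stretched by k = sec φ.
Areal scale = h·k = 1 × sec φ; at 68.1°, h = 1.000, k = 2.681, so h·k = 2.681.
True area = apparent / (areal scale) = 83800 / 2.681 ≈ 31300 km².

31300 km²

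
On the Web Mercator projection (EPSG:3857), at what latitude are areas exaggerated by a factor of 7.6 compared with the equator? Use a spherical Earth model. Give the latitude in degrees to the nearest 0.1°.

Mercator areal scale is sec²φ.
sec²φ = 7.6  ⇒  cos²φ = 0.1316  ⇒  cos φ = 0.3627.
φ = arccos(0.3627) ≈ 68.7°.

68.7°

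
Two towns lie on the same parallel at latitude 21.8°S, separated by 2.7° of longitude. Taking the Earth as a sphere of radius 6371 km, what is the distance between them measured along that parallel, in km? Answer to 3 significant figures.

Arc length along a parallel = R cos φ · Δλ (with Δλ in radians).
= 6371 × cos 21.8° × (2.7° × π/180) = 6371 × 0.9285 × 0.04712 ≈ 279 km.

279 km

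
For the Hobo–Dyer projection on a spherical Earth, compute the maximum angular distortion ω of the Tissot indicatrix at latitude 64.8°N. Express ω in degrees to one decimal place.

The Hobo–Dyer projection is cylindrical equal-area with φ₀ = 37.5°. A cylindrical equal-area projection with standard parallel φ₀ has meridian scale h = cos φ / cos φ₀ and parallel scale k = cos φ₀ / cos φ (so areas are preserved, h·k = 1).
At 64.8°: h = 0.5367, k = 1.863; principal scales a = 1.863, b = 0.5367.
sin(ω/2) = (a − b)/(a + b) = 1.327/2.400 = 0.5528, so ω = 2 arcsin(0.5528) ≈ 67.1°.

67.1°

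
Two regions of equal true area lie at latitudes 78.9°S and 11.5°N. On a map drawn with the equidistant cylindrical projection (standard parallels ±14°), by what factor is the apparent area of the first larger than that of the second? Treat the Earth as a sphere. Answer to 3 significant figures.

5.09

In the equirectangular projection with standard parallel φ₀ = 14° (x = Rλ cos φ₀, y = Rφ), meridians are true-scale (h = 1) and the parallel scale is k = cos φ₀ / cos φ.
Areal scale at 78.9°: h·k = 1.000 × 5.040 = 5.040.
Areal scale at 11.5°: h·k = 1.000 × 0.9902 = 0.9902.
Ratio = 5.040/0.9902 ≈ 5.09.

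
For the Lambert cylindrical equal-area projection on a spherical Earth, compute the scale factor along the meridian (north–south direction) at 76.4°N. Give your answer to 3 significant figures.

The Lambert cylindrical equal-area projection is the cylindrical equal-area projection with its standard parallel at the equator (φ₀ = 0). Cylindrical equal-area (φ₀ = 0°): h = cos φ / cos 0° along meridians, k = cos 0° / cos φ along parallels; h·k = 1.
h = cos 76.4° / cos 0° = 0.2351/1.000 = 0.2351.

0.235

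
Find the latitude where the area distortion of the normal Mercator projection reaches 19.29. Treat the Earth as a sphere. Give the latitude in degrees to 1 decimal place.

Mercator areal scale is sec²φ.
sec²φ = 19.29  ⇒  cos²φ = 0.05184  ⇒  cos φ = 0.2277.
φ = arccos(0.2277) ≈ 76.8°.

76.8°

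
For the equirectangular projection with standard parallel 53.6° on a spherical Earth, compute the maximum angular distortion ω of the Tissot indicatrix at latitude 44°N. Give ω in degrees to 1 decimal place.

11.0°

The equidistant cylindrical projection with φ₀ = 53.6° has h = 1 (meridians true) and k = cos φ₀ / cos φ along parallels.
At 44°: h = 1.000, k = 0.8249; principal scales a = 1.000, b = 0.8249.
sin(ω/2) = (a − b)/(a + b) = 0.1751/1.825 = 0.09592, so ω = 2 arcsin(0.09592) ≈ 11.0°.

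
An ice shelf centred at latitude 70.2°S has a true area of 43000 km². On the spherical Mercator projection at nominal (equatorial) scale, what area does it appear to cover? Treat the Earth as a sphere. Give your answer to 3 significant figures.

The Mercator projection is conformal; its linear scale factor is the same in every direction and equals sec φ = 1/cos φ.
Areal scale = k² = sec²φ = 1/cos²(70.2°) = 1/0.3387² = 8.715.
Apparent area = 43000 × 8.715 ≈ 375000 km².

375000 km²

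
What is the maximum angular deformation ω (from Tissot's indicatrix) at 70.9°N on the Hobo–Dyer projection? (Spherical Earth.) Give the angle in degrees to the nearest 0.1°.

90.3°

The Hobo–Dyer projection is cylindrical equal-area with φ₀ = 37.5°. Cylindrical equal-area (φ₀ = 37.5°): h = cos φ / cos 37.5° along meridians, k = cos 37.5° / cos φ along parallels; h·k = 1.
At 70.9°: h = 0.4124, k = 2.425; principal scales a = 2.425, b = 0.4124.
sin(ω/2) = (a − b)/(a + b) = 2.012/2.837 = 0.7092, so ω = 2 arcsin(0.7092) ≈ 90.3°.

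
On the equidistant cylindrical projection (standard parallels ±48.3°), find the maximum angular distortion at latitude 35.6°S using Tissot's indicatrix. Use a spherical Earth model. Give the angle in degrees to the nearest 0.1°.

In the equirectangular projection with standard parallel φ₀ = 48.3° (x = Rλ cos φ₀, y = Rφ), meridians are true-scale (h = 1) and the parallel scale is k = cos φ₀ / cos φ.
At 35.6°: h = 1.000, k = 0.8181; principal scales a = 1.000, b = 0.8181.
sin(ω/2) = (a − b)/(a + b) = 0.1819/1.818 = 0.1000, so ω = 2 arcsin(0.1000) ≈ 11.5°.

11.5°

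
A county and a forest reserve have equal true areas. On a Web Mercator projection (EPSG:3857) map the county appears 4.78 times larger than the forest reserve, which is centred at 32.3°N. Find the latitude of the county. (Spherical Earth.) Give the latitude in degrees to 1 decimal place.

67.3°

Mercator areal scale is sec²φ, so apparent-area ratio = sec²φ₁ / sec²φ₂ = cos²φ₂ / cos²φ₁.
cos²φ₂ / cos²φ₁ = 4.78  ⇒  cos φ₁ = cos 32.3° / √4.78 = 0.8453/2.186 = 0.3866.
φ₁ = arccos(0.3866) ≈ 67.3°.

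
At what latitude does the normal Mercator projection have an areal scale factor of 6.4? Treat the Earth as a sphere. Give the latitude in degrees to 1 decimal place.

Mercator areal scale is sec²φ.
sec²φ = 6.4  ⇒  cos²φ = 0.1562  ⇒  cos φ = 0.3953.
φ = arccos(0.3953) ≈ 66.7°.

66.7°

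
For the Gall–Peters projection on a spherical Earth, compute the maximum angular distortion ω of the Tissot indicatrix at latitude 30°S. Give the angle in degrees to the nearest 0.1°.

23.1°

The Gall–Peters projection is cylindrical equal-area with φ₀ = 45°. A cylindrical equal-area projection with standard parallel φ₀ has meridian scale h = cos φ / cos φ₀ and parallel scale k = cos φ₀ / cos φ (so areas are preserved, h·k = 1).
At 30°: h = 1.225, k = 0.8165; principal scales a = 1.225, b = 0.8165.
sin(ω/2) = (a − b)/(a + b) = 0.4082/2.041 = 0.2000, so ω = 2 arcsin(0.2000) ≈ 23.1°.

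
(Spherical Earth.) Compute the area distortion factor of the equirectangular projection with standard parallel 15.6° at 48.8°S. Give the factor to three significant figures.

With standard parallel φ₀ = 15.6°, the equirectangular projection gives x = Rλ cos φ₀, y = Rφ, so h = 1 and k = cos 15.6° / cos φ.
Areal scale = h·k = 1 × cos φ₀ / cos φ; at 48.8°, h = 1.000, k = 1.462, so h·k = 1.462.

1.46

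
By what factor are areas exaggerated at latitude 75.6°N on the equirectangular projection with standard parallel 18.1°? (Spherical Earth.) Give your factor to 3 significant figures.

3.82

With standard parallel φ₀ = 18.1°, the equirectangular projection gives x = Rλ cos φ₀, y = Rφ, so h = 1 and k = cos 18.1° / cos φ.
Areal scale = h·k = 1 × cos φ₀ / cos φ; at 75.6°, h = 1.000, k = 3.822, so h·k = 3.822.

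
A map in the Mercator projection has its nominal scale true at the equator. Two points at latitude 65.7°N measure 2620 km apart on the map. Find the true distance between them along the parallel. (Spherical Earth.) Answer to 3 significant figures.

1080 km

The Mercator projection is conformal; its linear scale factor is the same in every direction and equals sec φ = 1/cos φ.
Along the parallel at 65.7°, map distances are exaggerated by k = sec 65.7° = 2.430.
True distance = 2620 / 2.430 = 2620 × cos 65.7° ≈ 1080 km.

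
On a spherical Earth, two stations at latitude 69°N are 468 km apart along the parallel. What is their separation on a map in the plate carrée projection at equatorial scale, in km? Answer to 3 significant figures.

In the plate carrée (x = Rλ, y = Rφ), meridians are true-scale (h = 1) and parallels are stretched by k = sec φ.
Along the parallel, k = sec 69° = 1/0.3584 = 2.790.
Map distance = 468 × 2.790 ≈ 1310 km.

1310 km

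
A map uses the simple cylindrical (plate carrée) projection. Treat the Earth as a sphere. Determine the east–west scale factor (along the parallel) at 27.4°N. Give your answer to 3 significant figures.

In the plate carrée (x = Rλ, y = Rφ), meridians are true-scale (h = 1) and parallels are stretched by k = sec φ.
k = 1/cos 27.4° = 1/0.8878 = 1.126.

1.13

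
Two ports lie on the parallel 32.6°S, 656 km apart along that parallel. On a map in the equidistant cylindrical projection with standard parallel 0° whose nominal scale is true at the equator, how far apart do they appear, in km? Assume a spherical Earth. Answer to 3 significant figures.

779 km

Plate carrée maps x = Rλ, y = Rφ. The meridian scale is h = 1 and the parallel scale is k = 1/cos φ = sec φ.
Along the parallel, k = sec 32.6° = 1/0.8425 = 1.187.
Map distance = 656 × 1.187 ≈ 779 km.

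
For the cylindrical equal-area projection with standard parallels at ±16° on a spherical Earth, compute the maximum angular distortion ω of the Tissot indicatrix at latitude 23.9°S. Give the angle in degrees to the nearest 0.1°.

Cylindrical equal-area (φ₀ = 16°): h = cos φ / cos 16° along meridians, k = cos 16° / cos φ along parallels; h·k = 1.
At 23.9°: h = 0.9511, k = 1.051; principal scales a = 1.051, b = 0.9511.
sin(ω/2) = (a − b)/(a + b) = 0.1003/2.003 = 0.05010, so ω = 2 arcsin(0.05010) ≈ 5.7°.

5.7°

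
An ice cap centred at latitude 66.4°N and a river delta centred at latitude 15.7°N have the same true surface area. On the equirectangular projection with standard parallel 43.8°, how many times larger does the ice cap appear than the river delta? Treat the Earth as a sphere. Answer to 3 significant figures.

With standard parallel φ₀ = 43.8°, the equirectangular projection gives x = Rλ cos φ₀, y = Rφ, so h = 1 and k = cos 43.8° / cos φ.
Areal scale at 66.4°: h·k = 1.000 × 1.803 = 1.803.
Areal scale at 15.7°: h·k = 1.000 × 0.7497 = 0.7497.
Ratio = 1.803/0.7497 ≈ 2.40.

2.40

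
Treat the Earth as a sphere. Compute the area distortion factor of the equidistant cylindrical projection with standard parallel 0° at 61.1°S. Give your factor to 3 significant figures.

2.07

In the plate carrée (x = Rλ, y = Rφ), meridians are true-scale (h = 1) and parallels are stretched by k = sec φ.
Areal scale = h·k = 1 × sec φ; at 61.1°, h = 1.000, k = 2.069, so h·k = 2.069.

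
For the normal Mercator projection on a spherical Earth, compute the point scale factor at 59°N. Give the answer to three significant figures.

1.94

The Mercator projection is conformal; its linear scale factor is the same in every direction and equals sec φ = 1/cos φ.
k = 1/cos 59° = 1/0.5150 = 1.942.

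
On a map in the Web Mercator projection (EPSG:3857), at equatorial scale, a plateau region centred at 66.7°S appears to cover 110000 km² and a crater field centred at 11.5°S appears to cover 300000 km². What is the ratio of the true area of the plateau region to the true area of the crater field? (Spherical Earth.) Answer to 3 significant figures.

0.0597

Mercator's areal exaggeration is sec²φ; hence true area = (apparent area) · cos²φ.
True area of plateau region: 110000 × cos²(66.7°) = 110000 × 0.1565 = 17210 km².
True area of crater field: 300000 × cos²(11.5°) = 300000 × 0.9603 = 288100 km².
Ratio = 17210 / 288100 ≈ 0.0597.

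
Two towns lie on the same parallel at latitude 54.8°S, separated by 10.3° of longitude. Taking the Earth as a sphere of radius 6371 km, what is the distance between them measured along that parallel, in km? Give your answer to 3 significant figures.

Arc length along a parallel = R cos φ · Δλ (with Δλ in radians).
= 6371 × cos 54.8° × (10.3° × π/180) = 6371 × 0.5764 × 0.1798 ≈ 660 km.

660 km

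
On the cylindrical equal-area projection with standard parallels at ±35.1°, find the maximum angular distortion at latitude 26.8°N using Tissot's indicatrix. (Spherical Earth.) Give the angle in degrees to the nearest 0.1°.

10.0°

Cylindrical equal-area (φ₀ = 35.1°): h = cos φ / cos 35.1° along meridians, k = cos 35.1° / cos φ along parallels; h·k = 1.
At 26.8°: h = 1.091, k = 0.9166; principal scales a = 1.091, b = 0.9166.
sin(ω/2) = (a − b)/(a + b) = 0.1744/2.008 = 0.08686, so ω = 2 arcsin(0.08686) ≈ 10.0°.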